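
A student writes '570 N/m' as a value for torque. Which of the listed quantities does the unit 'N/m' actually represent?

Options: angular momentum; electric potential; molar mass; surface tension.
surface tension

torque should have units dimensionally equivalent to kg * m^2 / s^2 (e.g. N·m).
The given unit 'N/m' reduces to kg / s^2. Of the listed options, that is the dimensionality of surface tension.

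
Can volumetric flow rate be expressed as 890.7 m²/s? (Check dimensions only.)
No

volumetric flow rate has SI base units: m^3 / s
m²/s does NOT reduce to m^3 / s; a valid unit for volumetric flow rate would be e.g. m³/s.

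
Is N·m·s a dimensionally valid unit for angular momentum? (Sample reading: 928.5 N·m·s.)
Yes

angular momentum has SI base units: kg * m^2 / s
N·m·s reduces to the same SI base units, so it is a valid unit for angular momentum.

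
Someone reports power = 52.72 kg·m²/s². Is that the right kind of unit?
No

power has SI base units: kg * m^2 / s^3
kg·m²/s² does NOT reduce to kg * m^2 / s^3; a valid unit for power would be e.g. W.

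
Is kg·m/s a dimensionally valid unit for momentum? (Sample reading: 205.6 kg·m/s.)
Yes

momentum has SI base units: kg * m / s
kg·m/s reduces to the same SI base units, so it is a valid unit for momentum.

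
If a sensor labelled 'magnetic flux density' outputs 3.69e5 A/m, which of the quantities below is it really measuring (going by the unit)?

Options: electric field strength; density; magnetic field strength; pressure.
magnetic field strength

magnetic flux density should have units dimensionally equivalent to kg / (A * s^2) (e.g. T).
The given unit 'A/m' reduces to A / m. Of the listed options, that is the dimensionality of magnetic field strength.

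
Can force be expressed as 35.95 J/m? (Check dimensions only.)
Yes

force has SI base units: kg * m / s^2
J/m reduces to the same SI base units, so it is a valid unit for force.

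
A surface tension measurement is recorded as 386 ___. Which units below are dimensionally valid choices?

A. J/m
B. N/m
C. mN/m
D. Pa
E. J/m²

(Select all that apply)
B, C, E

surface tension has SI base units: kg / s^2

Checking each option against kg / s^2:
  A. J/m: ✗ does not match
  B. N/m: ✓ matches
  C. mN/m: ✓ matches
  D. Pa: ✗ does not match
  E. J/m²: ✓ matches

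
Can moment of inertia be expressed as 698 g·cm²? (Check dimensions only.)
Yes

moment of inertia has SI base units: kg * m^2
g·cm² reduces to the same SI base units, so it is a valid unit for moment of inertia.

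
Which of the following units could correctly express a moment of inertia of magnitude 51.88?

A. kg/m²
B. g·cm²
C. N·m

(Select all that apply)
B

moment of inertia has SI base units: kg * m^2

Checking each option against kg * m^2:
  A. kg/m²: ✗ does not match
  B. g·cm²: ✓ matches
  C. N·m: ✗ does not match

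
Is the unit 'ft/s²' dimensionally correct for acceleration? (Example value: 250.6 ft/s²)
Yes

acceleration has SI base units: m / s^2
ft/s² reduces to the same SI base units, so it is a valid unit for acceleration.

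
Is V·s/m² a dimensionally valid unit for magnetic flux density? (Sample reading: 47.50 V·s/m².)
Yes

magnetic flux density has SI base units: kg / (A * s^2)
V·s/m² reduces to the same SI base units, so it is a valid unit for magnetic flux density.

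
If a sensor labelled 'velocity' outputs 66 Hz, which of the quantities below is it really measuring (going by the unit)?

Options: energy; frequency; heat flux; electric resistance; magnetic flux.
frequency

velocity should have units dimensionally equivalent to m / s (e.g. m/s).
The given unit 'Hz' reduces to 1 / s. Of the listed options, that is the dimensionality of frequency.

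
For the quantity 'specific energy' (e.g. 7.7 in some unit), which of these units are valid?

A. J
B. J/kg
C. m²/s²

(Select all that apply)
B, C

specific energy has SI base units: m^2 / s^2

Checking each option against m^2 / s^2:
  A. J: ✗ does not match
  B. J/kg: ✓ matches
  C. m²/s²: ✓ matches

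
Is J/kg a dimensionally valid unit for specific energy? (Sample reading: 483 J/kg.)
Yes

specific energy has SI base units: m^2 / s^2
J/kg reduces to the same SI base units, so it is a valid unit for specific energy.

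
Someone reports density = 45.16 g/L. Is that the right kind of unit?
Yes

density has SI base units: kg / m^3
g/L reduces to the same SI base units, so it is a valid unit for density.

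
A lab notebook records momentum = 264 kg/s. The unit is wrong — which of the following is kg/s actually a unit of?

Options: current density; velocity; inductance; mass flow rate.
mass flow rate

momentum should have units dimensionally equivalent to kg * m / s (e.g. kg·m/s).
The given unit 'kg/s' reduces to kg / s. Of the listed options, that is the dimensionality of mass flow rate.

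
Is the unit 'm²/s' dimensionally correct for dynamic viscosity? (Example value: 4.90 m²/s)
No

dynamic viscosity has SI base units: kg / (m * s)
m²/s does NOT reduce to kg / (m * s); a valid unit for dynamic viscosity would be e.g. Pa·s.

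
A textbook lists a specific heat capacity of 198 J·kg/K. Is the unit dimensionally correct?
No

specific heat capacity has SI base units: m^2 / (s^2 * K)
J·kg/K does NOT reduce to m^2 / (s^2 * K); a valid unit for specific heat capacity would be e.g. J/(kg·K).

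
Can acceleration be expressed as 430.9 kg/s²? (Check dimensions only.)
No

acceleration has SI base units: m / s^2
kg/s² does NOT reduce to m / s^2; a valid unit for acceleration would be e.g. m/s².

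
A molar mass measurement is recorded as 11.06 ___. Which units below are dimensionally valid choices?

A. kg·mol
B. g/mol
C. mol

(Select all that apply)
B

molar mass has SI base units: kg / mol

Checking each option against kg / mol:
  A. kg·mol: ✗ does not match
  B. g/mol: ✓ matches
  C. mol: ✗ does not match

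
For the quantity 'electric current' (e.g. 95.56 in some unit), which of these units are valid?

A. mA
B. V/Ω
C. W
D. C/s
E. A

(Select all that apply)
A, B, D, E

electric current has SI base units: A

Checking each option against A:
  A. mA: ✓ matches
  B. V/Ω: ✓ matches
  C. W: ✗ does not match
  D. C/s: ✓ matches
  E. A: ✓ matches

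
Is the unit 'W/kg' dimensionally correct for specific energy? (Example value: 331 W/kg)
No

specific energy has SI base units: m^2 / s^2
W/kg does NOT reduce to m^2 / s^2; a valid unit for specific energy would be e.g. J/kg.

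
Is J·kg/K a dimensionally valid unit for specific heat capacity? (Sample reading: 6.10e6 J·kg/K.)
No

specific heat capacity has SI base units: m^2 / (s^2 * K)
J·kg/K does NOT reduce to m^2 / (s^2 * K); a valid unit for specific heat capacity would be e.g. J/(kg·K).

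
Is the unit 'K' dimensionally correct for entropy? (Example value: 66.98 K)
No

entropy has SI base units: kg * m^2 / (s^2 * K)
K does NOT reduce to kg * m^2 / (s^2 * K); a valid unit for entropy would be e.g. J/K.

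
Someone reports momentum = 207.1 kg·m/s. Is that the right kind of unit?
Yes

momentum has SI base units: kg * m / s
kg·m/s reduces to the same SI base units, so it is a valid unit for momentum.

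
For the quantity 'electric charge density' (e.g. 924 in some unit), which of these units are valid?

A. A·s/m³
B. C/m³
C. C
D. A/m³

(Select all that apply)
A, B

electric charge density has SI base units: A * s / m^3

Checking each option against A * s / m^3:
  A. A·s/m³: ✓ matches
  B. C/m³: ✓ matches
  C. C: ✗ does not match
  D. A/m³: ✗ does not match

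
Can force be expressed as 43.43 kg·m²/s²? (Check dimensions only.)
No

force has SI base units: kg * m / s^2
kg·m²/s² does NOT reduce to kg * m / s^2; a valid unit for force would be e.g. N.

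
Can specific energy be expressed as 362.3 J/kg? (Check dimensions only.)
Yes

specific energy has SI base units: m^2 / s^2
J/kg reduces to the same SI base units, so it is a valid unit for specific energy.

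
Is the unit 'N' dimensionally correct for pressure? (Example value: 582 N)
No

pressure has SI base units: kg / (m * s^2)
N does NOT reduce to kg / (m * s^2); a valid unit for pressure would be e.g. Pa.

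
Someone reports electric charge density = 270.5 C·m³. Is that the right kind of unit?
No

electric charge density has SI base units: A * s / m^3
C·m³ does NOT reduce to A * s / m^3; a valid unit for electric charge density would be e.g. C/m³.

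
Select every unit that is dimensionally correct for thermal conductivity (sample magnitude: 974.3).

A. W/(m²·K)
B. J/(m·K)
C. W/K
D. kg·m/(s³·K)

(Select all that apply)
D

thermal conductivity has SI base units: kg * m / (s^3 * K)

Checking each option against kg * m / (s^3 * K):
  A. W/(m²·K): ✗ does not match
  B. J/(m·K): ✗ does not match
  C. W/K: ✗ does not match
  D. kg·m/(s³·K): ✓ matches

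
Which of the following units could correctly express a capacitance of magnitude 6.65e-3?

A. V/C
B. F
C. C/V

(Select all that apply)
B, C

capacitance has SI base units: A^2 * s^4 / (kg * m^2)

Checking each option against A^2 * s^4 / (kg * m^2):
  A. V/C: ✗ does not match
  B. F: ✓ matches
  C. C/V: ✓ matches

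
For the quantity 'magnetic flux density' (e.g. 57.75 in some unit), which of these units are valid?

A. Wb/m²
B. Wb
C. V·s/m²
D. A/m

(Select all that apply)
A, C

magnetic flux density has SI base units: kg / (A * s^2)

Checking each option against kg / (A * s^2):
  A. Wb/m²: ✓ matches
  B. Wb: ✗ does not match
  C. V·s/m²: ✓ matches
  D. A/m: ✗ does not match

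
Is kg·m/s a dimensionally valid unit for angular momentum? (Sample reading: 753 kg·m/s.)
No

angular momentum has SI base units: kg * m^2 / s
kg·m/s does NOT reduce to kg * m^2 / s; a valid unit for angular momentum would be e.g. kg·m²/s.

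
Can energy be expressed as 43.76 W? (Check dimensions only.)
No

energy has SI base units: kg * m^2 / s^2
W does NOT reduce to kg * m^2 / s^2; a valid unit for energy would be e.g. J.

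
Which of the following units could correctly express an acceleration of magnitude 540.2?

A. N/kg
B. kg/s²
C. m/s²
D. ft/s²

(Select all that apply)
A, C, D

acceleration has SI base units: m / s^2

Checking each option against m / s^2:
  A. N/kg: ✓ matches
  B. kg/s²: ✗ does not match
  C. m/s²: ✓ matches
  D. ft/s²: ✓ matches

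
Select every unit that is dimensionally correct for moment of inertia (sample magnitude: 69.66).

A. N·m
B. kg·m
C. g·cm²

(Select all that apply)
C

moment of inertia has SI base units: kg * m^2

Checking each option against kg * m^2:
  A. N·m: ✗ does not match
  B. kg·m: ✗ does not match
  C. g·cm²: ✓ matches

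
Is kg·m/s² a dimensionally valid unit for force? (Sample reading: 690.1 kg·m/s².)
Yes

force has SI base units: kg * m / s^2
kg·m/s² reduces to the same SI base units, so it is a valid unit for force.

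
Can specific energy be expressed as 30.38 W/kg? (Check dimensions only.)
No

specific energy has SI base units: m^2 / s^2
W/kg does NOT reduce to m^2 / s^2; a valid unit for specific energy would be e.g. J/kg.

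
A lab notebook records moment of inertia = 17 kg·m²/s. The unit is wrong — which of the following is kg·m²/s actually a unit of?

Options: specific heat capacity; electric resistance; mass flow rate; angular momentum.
angular momentum

moment of inertia should have units dimensionally equivalent to kg * m^2 (e.g. kg·m²).
The given unit 'kg·m²/s' reduces to kg * m^2 / s. Of the listed options, that is the dimensionality of angular momentum.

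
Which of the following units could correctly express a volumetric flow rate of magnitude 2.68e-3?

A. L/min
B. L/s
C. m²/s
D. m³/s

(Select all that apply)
A, B, D

volumetric flow rate has SI base units: m^3 / s

Checking each option against m^3 / s:
  A. L/min: ✓ matches
  B. L/s: ✓ matches
  C. m²/s: ✗ does not match
  D. m³/s: ✓ matches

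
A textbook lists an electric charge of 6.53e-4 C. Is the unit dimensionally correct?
Yes

electric charge has SI base units: A * s
C reduces to the same SI base units, so it is a valid unit for electric charge.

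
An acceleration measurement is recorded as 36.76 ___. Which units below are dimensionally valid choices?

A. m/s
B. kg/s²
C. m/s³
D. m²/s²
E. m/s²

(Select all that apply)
E

acceleration has SI base units: m / s^2

Checking each option against m / s^2:
  A. m/s: ✗ does not match
  B. kg/s²: ✗ does not match
  C. m/s³: ✗ does not match
  D. m²/s²: ✗ does not match
  E. m/s²: ✓ matches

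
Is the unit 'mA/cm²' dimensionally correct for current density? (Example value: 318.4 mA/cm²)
Yes

current density has SI base units: A / m^2
mA/cm² reduces to the same SI base units, so it is a valid unit for current density.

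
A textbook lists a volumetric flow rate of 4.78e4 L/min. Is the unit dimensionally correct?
Yes

volumetric flow rate has SI base units: m^3 / s
L/min reduces to the same SI base units, so it is a valid unit for volumetric flow rate.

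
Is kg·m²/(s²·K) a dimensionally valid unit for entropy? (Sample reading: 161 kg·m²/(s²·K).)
Yes

entropy has SI base units: kg * m^2 / (s^2 * K)
kg·m²/(s²·K) reduces to the same SI base units, so it is a valid unit for entropy.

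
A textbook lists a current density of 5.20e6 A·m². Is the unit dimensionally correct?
No

current density has SI base units: A / m^2
A·m² does NOT reduce to A / m^2; a valid unit for current density would be e.g. A/m².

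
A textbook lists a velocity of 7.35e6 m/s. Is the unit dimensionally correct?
Yes

velocity has SI base units: m / s
m/s reduces to the same SI base units, so it is a valid unit for velocity.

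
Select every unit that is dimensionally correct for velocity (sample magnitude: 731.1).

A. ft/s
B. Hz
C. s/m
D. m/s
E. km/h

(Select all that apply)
A, D, E

velocity has SI base units: m / s

Checking each option against m / s:
  A. ft/s: ✓ matches
  B. Hz: ✗ does not match
  C. s/m: ✗ does not match
  D. m/s: ✓ matches
  E. km/h: ✓ matches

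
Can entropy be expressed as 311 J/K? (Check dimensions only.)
Yes

entropy has SI base units: kg * m^2 / (s^2 * K)
J/K reduces to the same SI base units, so it is a valid unit for entropy.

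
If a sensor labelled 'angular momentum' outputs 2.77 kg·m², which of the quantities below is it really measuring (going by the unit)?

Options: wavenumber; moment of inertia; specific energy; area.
moment of inertia

angular momentum should have units dimensionally equivalent to kg * m^2 / s (e.g. kg·m²/s).
The given unit 'kg·m²' reduces to kg * m^2. Of the listed options, that is the dimensionality of moment of inertia.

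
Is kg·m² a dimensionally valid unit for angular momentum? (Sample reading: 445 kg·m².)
No

angular momentum has SI base units: kg * m^2 / s
kg·m² does NOT reduce to kg * m^2 / s; a valid unit for angular momentum would be e.g. kg·m²/s.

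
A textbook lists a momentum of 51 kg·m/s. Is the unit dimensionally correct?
Yes

momentum has SI base units: kg * m / s
kg·m/s reduces to the same SI base units, so it is a valid unit for momentum.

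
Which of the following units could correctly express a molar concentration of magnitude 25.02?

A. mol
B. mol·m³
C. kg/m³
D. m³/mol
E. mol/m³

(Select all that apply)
E

molar concentration has SI base units: mol / m^3

Checking each option against mol / m^3:
  A. mol: ✗ does not match
  B. mol·m³: ✗ does not match
  C. kg/m³: ✗ does not match
  D. m³/mol: ✗ does not match
  E. mol/m³: ✓ matches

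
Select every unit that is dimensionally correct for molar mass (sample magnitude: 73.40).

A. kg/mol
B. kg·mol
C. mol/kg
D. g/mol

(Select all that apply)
A, D

molar mass has SI base units: kg / mol

Checking each option against kg / mol:
  A. kg/mol: ✓ matches
  B. kg·mol: ✗ does not match
  C. mol/kg: ✗ does not match
  D. g/mol: ✓ matches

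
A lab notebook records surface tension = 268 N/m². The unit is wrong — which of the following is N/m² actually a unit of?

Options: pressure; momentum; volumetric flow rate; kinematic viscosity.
pressure

surface tension should have units dimensionally equivalent to kg / s^2 (e.g. N/m).
The given unit 'N/m²' reduces to kg / (m * s^2). Of the listed options, that is the dimensionality of pressure.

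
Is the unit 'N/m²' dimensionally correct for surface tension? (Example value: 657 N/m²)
No

surface tension has SI base units: kg / s^2
N/m² does NOT reduce to kg / s^2; a valid unit for surface tension would be e.g. N/m.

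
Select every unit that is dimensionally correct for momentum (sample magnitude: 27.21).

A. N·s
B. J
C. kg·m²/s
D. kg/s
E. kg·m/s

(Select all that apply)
A, E

momentum has SI base units: kg * m / s

Checking each option against kg * m / s:
  A. N·s: ✓ matches
  B. J: ✗ does not match
  C. kg·m²/s: ✗ does not match
  D. kg/s: ✗ does not match
  E. kg·m/s: ✓ matches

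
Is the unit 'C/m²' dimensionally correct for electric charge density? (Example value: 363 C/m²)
No

electric charge density has SI base units: A * s / m^3
C/m² does NOT reduce to A * s / m^3; a valid unit for electric charge density would be e.g. C/m³.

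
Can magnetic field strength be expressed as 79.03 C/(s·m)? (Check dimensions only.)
Yes

magnetic field strength has SI base units: A / m
C/(s·m) reduces to the same SI base units, so it is a valid unit for magnetic field strength.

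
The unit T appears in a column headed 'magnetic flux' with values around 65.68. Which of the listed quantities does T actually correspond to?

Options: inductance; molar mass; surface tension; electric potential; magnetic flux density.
magnetic flux density

magnetic flux should have units dimensionally equivalent to kg * m^2 / (A * s^2) (e.g. Wb).
The given unit 'T' reduces to kg / (A * s^2). Of the listed options, that is the dimensionality of magnetic flux density.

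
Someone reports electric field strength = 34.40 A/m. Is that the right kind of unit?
No

electric field strength has SI base units: kg * m / (A * s^3)
A/m does NOT reduce to kg * m / (A * s^3); a valid unit for electric field strength would be e.g. V/m.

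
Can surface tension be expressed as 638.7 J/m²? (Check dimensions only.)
Yes

surface tension has SI base units: kg / s^2
J/m² reduces to the same SI base units, so it is a valid unit for surface tension.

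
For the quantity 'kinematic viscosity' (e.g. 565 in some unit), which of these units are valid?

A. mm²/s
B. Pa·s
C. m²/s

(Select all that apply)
A, C

kinematic viscosity has SI base units: m^2 / s

Checking each option against m^2 / s:
  A. mm²/s: ✓ matches
  B. Pa·s: ✗ does not match
  C. m²/s: ✓ matches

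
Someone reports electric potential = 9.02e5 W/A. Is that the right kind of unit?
Yes

electric potential has SI base units: kg * m^2 / (A * s^3)
W/A reduces to the same SI base units, so it is a valid unit for electric potential.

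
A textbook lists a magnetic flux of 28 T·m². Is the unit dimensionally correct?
Yes

magnetic flux has SI base units: kg * m^2 / (A * s^2)
T·m² reduces to the same SI base units, so it is a valid unit for magnetic flux.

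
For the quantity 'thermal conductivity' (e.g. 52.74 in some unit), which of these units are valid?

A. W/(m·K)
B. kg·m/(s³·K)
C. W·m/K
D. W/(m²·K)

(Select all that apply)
A, B

thermal conductivity has SI base units: kg * m / (s^3 * K)

Checking each option against kg * m / (s^3 * K):
  A. W/(m·K): ✓ matches
  B. kg·m/(s³·K): ✓ matches
  C. W·m/K: ✗ does not match
  D. W/(m²·K): ✗ does not match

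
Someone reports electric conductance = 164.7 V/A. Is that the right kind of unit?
No

electric conductance has SI base units: A^2 * s^3 / (kg * m^2)
V/A does NOT reduce to A^2 * s^3 / (kg * m^2); a valid unit for electric conductance would be e.g. S.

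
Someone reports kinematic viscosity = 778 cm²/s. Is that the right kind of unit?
Yes

kinematic viscosity has SI base units: m^2 / s
cm²/s reduces to the same SI base units, so it is a valid unit for kinematic viscosity.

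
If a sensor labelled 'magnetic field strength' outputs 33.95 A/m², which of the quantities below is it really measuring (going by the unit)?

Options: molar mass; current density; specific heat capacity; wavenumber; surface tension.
current density

magnetic field strength should have units dimensionally equivalent to A / m (e.g. A/m).
The given unit 'A/m²' reduces to A / m^2. Of the listed options, that is the dimensionality of current density.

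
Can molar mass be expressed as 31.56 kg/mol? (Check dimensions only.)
Yes

molar mass has SI base units: kg / mol
kg/mol reduces to the same SI base units, so it is a valid unit for molar mass.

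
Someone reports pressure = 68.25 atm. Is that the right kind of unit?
Yes

pressure has SI base units: kg / (m * s^2)
atm reduces to the same SI base units, so it is a valid unit for pressure.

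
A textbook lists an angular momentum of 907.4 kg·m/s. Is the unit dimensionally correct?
No

angular momentum has SI base units: kg * m^2 / s
kg·m/s does NOT reduce to kg * m^2 / s; a valid unit for angular momentum would be e.g. kg·m²/s.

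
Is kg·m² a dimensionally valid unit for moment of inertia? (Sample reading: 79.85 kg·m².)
Yes

moment of inertia has SI base units: kg * m^2
kg·m² reduces to the same SI base units, so it is a valid unit for moment of inertia.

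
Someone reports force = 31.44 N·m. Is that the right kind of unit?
No

force has SI base units: kg * m / s^2
N·m does NOT reduce to kg * m / s^2; a valid unit for force would be e.g. N.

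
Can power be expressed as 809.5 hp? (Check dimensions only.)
Yes

power has SI base units: kg * m^2 / s^3
hp reduces to the same SI base units, so it is a valid unit for power.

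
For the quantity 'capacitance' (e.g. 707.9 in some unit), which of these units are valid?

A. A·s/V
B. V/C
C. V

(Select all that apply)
A

capacitance has SI base units: A^2 * s^4 / (kg * m^2)

Checking each option against A^2 * s^4 / (kg * m^2):
  A. A·s/V: ✓ matches
  B. V/C: ✗ does not match
  C. V: ✗ does not match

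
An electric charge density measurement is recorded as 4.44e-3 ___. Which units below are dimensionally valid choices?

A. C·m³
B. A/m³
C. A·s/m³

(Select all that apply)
C

electric charge density has SI base units: A * s / m^3

Checking each option against A * s / m^3:
  A. C·m³: ✗ does not match
  B. A/m³: ✗ does not match
  C. A·s/m³: ✓ matches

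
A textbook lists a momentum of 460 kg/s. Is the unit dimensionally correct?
No

momentum has SI base units: kg * m / s
kg/s does NOT reduce to kg * m / s; a valid unit for momentum would be e.g. kg·m/s.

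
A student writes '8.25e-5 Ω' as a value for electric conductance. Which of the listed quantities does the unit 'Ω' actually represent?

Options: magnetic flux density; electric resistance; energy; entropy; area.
electric resistance

electric conductance should have units dimensionally equivalent to A^2 * s^3 / (kg * m^2) (e.g. S).
The given unit 'Ω' reduces to kg * m^2 / (A^2 * s^3). Of the listed options, that is the dimensionality of electric resistance.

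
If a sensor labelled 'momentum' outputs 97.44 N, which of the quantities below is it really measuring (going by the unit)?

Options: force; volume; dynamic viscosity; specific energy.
force

momentum should have units dimensionally equivalent to kg * m / s (e.g. kg·m/s).
The given unit 'N' reduces to kg * m / s^2. Of the listed options, that is the dimensionality of force.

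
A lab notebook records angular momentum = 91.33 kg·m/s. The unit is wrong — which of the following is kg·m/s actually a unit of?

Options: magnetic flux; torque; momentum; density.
momentum

angular momentum should have units dimensionally equivalent to kg * m^2 / s (e.g. kg·m²/s).
The given unit 'kg·m/s' reduces to kg * m / s. Of the listed options, that is the dimensionality of momentum.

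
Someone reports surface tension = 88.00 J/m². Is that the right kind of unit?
Yes

surface tension has SI base units: kg / s^2
J/m² reduces to the same SI base units, so it is a valid unit for surface tension.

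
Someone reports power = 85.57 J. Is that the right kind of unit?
No

power has SI base units: kg * m^2 / s^3
J does NOT reduce to kg * m^2 / s^3; a valid unit for power would be e.g. W.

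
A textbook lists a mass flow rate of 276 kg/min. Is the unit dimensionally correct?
Yes

mass flow rate has SI base units: kg / s
kg/min reduces to the same SI base units, so it is a valid unit for mass flow rate.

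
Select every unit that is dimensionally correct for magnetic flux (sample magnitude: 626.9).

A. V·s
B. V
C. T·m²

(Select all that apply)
A, C

magnetic flux has SI base units: kg * m^2 / (A * s^2)

Checking each option against kg * m^2 / (A * s^2):
  A. V·s: ✓ matches
  B. V: ✗ does not match
  C. T·m²: ✓ matches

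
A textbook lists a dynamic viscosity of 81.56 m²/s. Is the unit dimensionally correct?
No

dynamic viscosity has SI base units: kg / (m * s)
m²/s does NOT reduce to kg / (m * s); a valid unit for dynamic viscosity would be e.g. Pa·s.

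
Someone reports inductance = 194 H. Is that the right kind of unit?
Yes

inductance has SI base units: kg * m^2 / (A^2 * s^2)
H reduces to the same SI base units, so it is a valid unit for inductance.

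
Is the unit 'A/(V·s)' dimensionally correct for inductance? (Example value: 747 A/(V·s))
No

inductance has SI base units: kg * m^2 / (A^2 * s^2)
A/(V·s) does NOT reduce to kg * m^2 / (A^2 * s^2); a valid unit for inductance would be e.g. H.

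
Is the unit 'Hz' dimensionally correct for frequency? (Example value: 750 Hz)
Yes

frequency has SI base units: 1 / s
Hz reduces to the same SI base units, so it is a valid unit for frequency.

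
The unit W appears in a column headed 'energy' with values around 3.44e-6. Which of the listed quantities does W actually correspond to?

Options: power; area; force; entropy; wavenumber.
power

energy should have units dimensionally equivalent to kg * m^2 / s^2 (e.g. J).
The given unit 'W' reduces to kg * m^2 / s^3. Of the listed options, that is the dimensionality of power.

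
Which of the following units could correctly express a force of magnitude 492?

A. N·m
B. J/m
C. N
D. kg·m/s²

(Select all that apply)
B, C, D

force has SI base units: kg * m / s^2

Checking each option against kg * m / s^2:
  A. N·m: ✗ does not match
  B. J/m: ✓ matches
  C. N: ✓ matches
  D. kg·m/s²: ✓ matches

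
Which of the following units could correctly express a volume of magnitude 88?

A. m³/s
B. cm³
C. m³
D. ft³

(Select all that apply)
B, C, D

volume has SI base units: m^3

Checking each option against m^3:
  A. m³/s: ✗ does not match
  B. cm³: ✓ matches
  C. m³: ✓ matches
  D. ft³: ✓ matches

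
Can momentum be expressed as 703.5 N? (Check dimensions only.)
No

momentum has SI base units: kg * m / s
N does NOT reduce to kg * m / s; a valid unit for momentum would be e.g. kg·m/s.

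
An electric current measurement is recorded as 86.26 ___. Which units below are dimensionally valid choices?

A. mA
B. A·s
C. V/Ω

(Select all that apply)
A, C

electric current has SI base units: A

Checking each option against A:
  A. mA: ✓ matches
  B. A·s: ✗ does not match
  C. V/Ω: ✓ matches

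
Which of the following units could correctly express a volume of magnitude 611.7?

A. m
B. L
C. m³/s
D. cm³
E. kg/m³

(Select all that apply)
B, D

volume has SI base units: m^3

Checking each option against m^3:
  A. m: ✗ does not match
  B. L: ✓ matches
  C. m³/s: ✗ does not match
  D. cm³: ✓ matches
  E. kg/m³: ✗ does not match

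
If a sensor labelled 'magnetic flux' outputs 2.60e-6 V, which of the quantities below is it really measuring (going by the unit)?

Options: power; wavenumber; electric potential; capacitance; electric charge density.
electric potential

magnetic flux should have units dimensionally equivalent to kg * m^2 / (A * s^2) (e.g. Wb).
The given unit 'V' reduces to kg * m^2 / (A * s^3). Of the listed options, that is the dimensionality of electric potential.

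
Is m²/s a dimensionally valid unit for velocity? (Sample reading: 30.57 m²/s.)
No

velocity has SI base units: m / s
m²/s does NOT reduce to m / s; a valid unit for velocity would be e.g. m/s.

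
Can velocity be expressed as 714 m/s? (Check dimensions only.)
Yes

velocity has SI base units: m / s
m/s reduces to the same SI base units, so it is a valid unit for velocity.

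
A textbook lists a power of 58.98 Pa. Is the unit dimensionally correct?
No

power has SI base units: kg * m^2 / s^3
Pa does NOT reduce to kg * m^2 / s^3; a valid unit for power would be e.g. W.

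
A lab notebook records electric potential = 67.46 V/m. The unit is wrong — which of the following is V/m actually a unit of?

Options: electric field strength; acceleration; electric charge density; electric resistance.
electric field strength

electric potential should have units dimensionally equivalent to kg * m^2 / (A * s^3) (e.g. V).
The given unit 'V/m' reduces to kg * m / (A * s^3). Of the listed options, that is the dimensionality of electric field strength.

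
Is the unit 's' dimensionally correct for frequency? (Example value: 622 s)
No

frequency has SI base units: 1 / s
s does NOT reduce to 1 / s; a valid unit for frequency would be e.g. Hz.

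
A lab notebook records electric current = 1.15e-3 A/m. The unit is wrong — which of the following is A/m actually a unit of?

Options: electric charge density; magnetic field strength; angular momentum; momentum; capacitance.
magnetic field strength

electric current should have units dimensionally equivalent to A (e.g. A).
The given unit 'A/m' reduces to A / m. Of the listed options, that is the dimensionality of magnetic field strength.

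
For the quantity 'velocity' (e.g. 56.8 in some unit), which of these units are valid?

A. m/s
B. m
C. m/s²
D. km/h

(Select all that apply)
A, D

velocity has SI base units: m / s

Checking each option against m / s:
  A. m/s: ✓ matches
  B. m: ✗ does not match
  C. m/s²: ✗ does not match
  D. km/h: ✓ matches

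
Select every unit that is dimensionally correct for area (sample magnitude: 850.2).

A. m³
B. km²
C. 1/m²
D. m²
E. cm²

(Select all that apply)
B, D, E

area has SI base units: m^2

Checking each option against m^2:
  A. m³: ✗ does not match
  B. km²: ✓ matches
  C. 1/m²: ✗ does not match
  D. m²: ✓ matches
  E. cm²: ✓ matches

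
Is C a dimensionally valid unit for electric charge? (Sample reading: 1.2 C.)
Yes

electric charge has SI base units: A * s
C reduces to the same SI base units, so it is a valid unit for electric charge.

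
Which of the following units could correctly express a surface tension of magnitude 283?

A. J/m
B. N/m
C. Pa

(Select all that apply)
B

surface tension has SI base units: kg / s^2

Checking each option against kg / s^2:
  A. J/m: ✗ does not match
  B. N/m: ✓ matches
  C. Pa: ✗ does not match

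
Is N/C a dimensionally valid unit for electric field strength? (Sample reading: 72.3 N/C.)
Yes

electric field strength has SI base units: kg * m / (A * s^3)
N/C reduces to the same SI base units, so it is a valid unit for electric field strength.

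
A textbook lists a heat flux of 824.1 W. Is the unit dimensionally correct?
No

heat flux has SI base units: kg / s^3
W does NOT reduce to kg / s^3; a valid unit for heat flux would be e.g. W/m².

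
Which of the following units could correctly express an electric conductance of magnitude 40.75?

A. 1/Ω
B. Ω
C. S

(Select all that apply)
A, C

electric conductance has SI base units: A^2 * s^3 / (kg * m^2)

Checking each option against A^2 * s^3 / (kg * m^2):
  A. 1/Ω: ✓ matches
  B. Ω: ✗ does not match
  C. S: ✓ matches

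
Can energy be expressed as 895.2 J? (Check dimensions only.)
Yes

energy has SI base units: kg * m^2 / s^2
J reduces to the same SI base units, so it is a valid unit for energy.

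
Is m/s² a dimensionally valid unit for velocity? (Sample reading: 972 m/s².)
No

velocity has SI base units: m / s
m/s² does NOT reduce to m / s; a valid unit for velocity would be e.g. m/s.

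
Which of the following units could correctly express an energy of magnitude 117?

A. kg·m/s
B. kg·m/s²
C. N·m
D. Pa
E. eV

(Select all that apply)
C, E

energy has SI base units: kg * m^2 / s^2

Checking each option against kg * m^2 / s^2:
  A. kg·m/s: ✗ does not match
  B. kg·m/s²: ✗ does not match
  C. N·m: ✓ matches
  D. Pa: ✗ does not match
  E. eV: ✓ matches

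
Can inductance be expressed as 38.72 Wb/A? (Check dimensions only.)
Yes

inductance has SI base units: kg * m^2 / (A^2 * s^2)
Wb/A reduces to the same SI base units, so it is a valid unit for inductance.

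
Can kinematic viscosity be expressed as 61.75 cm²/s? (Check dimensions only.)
Yes

kinematic viscosity has SI base units: m^2 / s
cm²/s reduces to the same SI base units, so it is a valid unit for kinematic viscosity.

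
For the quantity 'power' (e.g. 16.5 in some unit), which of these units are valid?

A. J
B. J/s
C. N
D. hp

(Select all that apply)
B, D

power has SI base units: kg * m^2 / s^3

Checking each option against kg * m^2 / s^3:
  A. J: ✗ does not match
  B. J/s: ✓ matches
  C. N: ✗ does not match
  D. hp: ✓ matches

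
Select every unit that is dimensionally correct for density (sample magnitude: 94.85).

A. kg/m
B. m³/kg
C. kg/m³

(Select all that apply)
C

density has SI base units: kg / m^3

Checking each option against kg / m^3:
  A. kg/m: ✗ does not match
  B. m³/kg: ✗ does not match
  C. kg/m³: ✓ matches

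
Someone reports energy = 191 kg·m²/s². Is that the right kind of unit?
Yes

energy has SI base units: kg * m^2 / s^2
kg·m²/s² reduces to the same SI base units, so it is a valid unit for energy.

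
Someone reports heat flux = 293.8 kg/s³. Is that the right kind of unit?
Yes

heat flux has SI base units: kg / s^3
kg/s³ reduces to the same SI base units, so it is a valid unit for heat flux.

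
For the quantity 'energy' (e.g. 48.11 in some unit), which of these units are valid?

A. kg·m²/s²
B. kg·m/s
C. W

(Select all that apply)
A

energy has SI base units: kg * m^2 / s^2

Checking each option against kg * m^2 / s^2:
  A. kg·m²/s²: ✓ matches
  B. kg·m/s: ✗ does not match
  C. W: ✗ does not match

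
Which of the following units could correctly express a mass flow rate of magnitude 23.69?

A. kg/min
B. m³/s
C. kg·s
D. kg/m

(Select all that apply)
A

mass flow rate has SI base units: kg / s

Checking each option against kg / s:
  A. kg/min: ✓ matches
  B. m³/s: ✗ does not match
  C. kg·s: ✗ does not match
  D. kg/m: ✗ does not match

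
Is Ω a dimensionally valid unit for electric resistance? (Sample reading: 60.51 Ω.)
Yes

electric resistance has SI base units: kg * m^2 / (A^2 * s^3)
Ω reduces to the same SI base units, so it is a valid unit for electric resistance.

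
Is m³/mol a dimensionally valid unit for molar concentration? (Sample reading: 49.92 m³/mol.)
No

molar concentration has SI base units: mol / m^3
m³/mol does NOT reduce to mol / m^3; a valid unit for molar concentration would be e.g. mol/m³.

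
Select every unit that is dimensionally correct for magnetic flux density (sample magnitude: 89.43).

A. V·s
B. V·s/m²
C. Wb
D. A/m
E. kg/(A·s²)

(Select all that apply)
B, E

magnetic flux density has SI base units: kg / (A * s^2)

Checking each option against kg / (A * s^2):
  A. V·s: ✗ does not match
  B. V·s/m²: ✓ matches
  C. Wb: ✗ does not match
  D. A/m: ✗ does not match
  E. kg/(A·s²): ✓ matches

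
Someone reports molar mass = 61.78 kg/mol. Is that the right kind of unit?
Yes

molar mass has SI base units: kg / mol
kg/mol reduces to the same SI base units, so it is a valid unit for molar mass.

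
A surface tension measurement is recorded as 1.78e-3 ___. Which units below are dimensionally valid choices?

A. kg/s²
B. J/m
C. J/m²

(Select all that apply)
A, C

surface tension has SI base units: kg / s^2

Checking each option against kg / s^2:
  A. kg/s²: ✓ matches
  B. J/m: ✗ does not match
  C. J/m²: ✓ matches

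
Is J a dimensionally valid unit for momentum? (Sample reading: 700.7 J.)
No

momentum has SI base units: kg * m / s
J does NOT reduce to kg * m / s; a valid unit for momentum would be e.g. kg·m/s.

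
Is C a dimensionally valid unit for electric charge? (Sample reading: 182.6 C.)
Yes

electric charge has SI base units: A * s
C reduces to the same SI base units, so it is a valid unit for electric charge.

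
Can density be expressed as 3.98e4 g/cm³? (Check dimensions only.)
Yes

density has SI base units: kg / m^3
g/cm³ reduces to the same SI base units, so it is a valid unit for density.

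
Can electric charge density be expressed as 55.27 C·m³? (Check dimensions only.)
No

electric charge density has SI base units: A * s / m^3
C·m³ does NOT reduce to A * s / m^3; a valid unit for electric charge density would be e.g. C/m³.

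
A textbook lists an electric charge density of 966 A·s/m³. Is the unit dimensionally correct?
Yes

electric charge density has SI base units: A * s / m^3
A·s/m³ reduces to the same SI base units, so it is a valid unit for electric charge density.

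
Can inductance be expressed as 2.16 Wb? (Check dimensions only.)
No

inductance has SI base units: kg * m^2 / (A^2 * s^2)
Wb does NOT reduce to kg * m^2 / (A^2 * s^2); a valid unit for inductance would be e.g. H.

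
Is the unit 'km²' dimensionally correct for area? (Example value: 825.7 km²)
Yes

area has SI base units: m^2
km² reduces to the same SI base units, so it is a valid unit for area.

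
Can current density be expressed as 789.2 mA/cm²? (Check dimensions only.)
Yes

current density has SI base units: A / m^2
mA/cm² reduces to the same SI base units, so it is a valid unit for current density.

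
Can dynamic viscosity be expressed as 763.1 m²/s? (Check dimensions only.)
No

dynamic viscosity has SI base units: kg / (m * s)
m²/s does NOT reduce to kg / (m * s); a valid unit for dynamic viscosity would be e.g. Pa·s.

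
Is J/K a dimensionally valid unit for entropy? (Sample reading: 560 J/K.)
Yes

entropy has SI base units: kg * m^2 / (s^2 * K)
J/K reduces to the same SI base units, so it is a valid unit for entropy.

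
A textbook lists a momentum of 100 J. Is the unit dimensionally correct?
No

momentum has SI base units: kg * m / s
J does NOT reduce to kg * m / s; a valid unit for momentum would be e.g. kg·m/s.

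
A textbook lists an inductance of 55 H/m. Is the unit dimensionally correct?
No

inductance has SI base units: kg * m^2 / (A^2 * s^2)
H/m does NOT reduce to kg * m^2 / (A^2 * s^2); a valid unit for inductance would be e.g. H.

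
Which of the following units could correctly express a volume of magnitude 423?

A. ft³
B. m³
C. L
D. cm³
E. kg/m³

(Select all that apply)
A, B, C, D

volume has SI base units: m^3

Checking each option against m^3:
  A. ft³: ✓ matches
  B. m³: ✓ matches
  C. L: ✓ matches
  D. cm³: ✓ matches
  E. kg/m³: ✗ does not match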